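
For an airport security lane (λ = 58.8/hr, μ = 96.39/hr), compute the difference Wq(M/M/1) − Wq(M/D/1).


ρ = 58.8/96.39 = 0.6100
Wq(M/M/1) = ρ/(μ−λ) = 0.6100/37.59 = 0.01623 hr
Wq(M/D/1) = ρ/(2(μ−λ)) = 0.008114 hr
Savings = 0.01623 − 0.008114 = 0.008114 hr

Final: 0.008114 hr


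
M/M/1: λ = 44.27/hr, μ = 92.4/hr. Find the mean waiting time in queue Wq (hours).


ρ = 44.27/92.4 = 0.4791
Wq = ρ/(μ−λ) = 0.4791/(92.4 − 44.27) = 0.4791/48.13 = 0.009955 hr

Final: 0.009955 hr


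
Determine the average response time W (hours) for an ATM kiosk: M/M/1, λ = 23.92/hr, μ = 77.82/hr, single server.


W = 1/(μ−λ) = 1/(77.82 − 23.92) = 1/53.90 = 0.01855 hr

Final: 0.01855 hr


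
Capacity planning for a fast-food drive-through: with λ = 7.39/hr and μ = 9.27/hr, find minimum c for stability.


Stability requires cμ > λ ⇔ c > λ/μ.
λ/μ = 7.39/9.27 = 0.7972
Minimum integer c = ⌊0.7972⌋ + 1 = 1
Check: 1·9.27 = 9.27 > 7.39, while 0·9.27 = 0.00 ≤ 7.39

Final: 1 servers


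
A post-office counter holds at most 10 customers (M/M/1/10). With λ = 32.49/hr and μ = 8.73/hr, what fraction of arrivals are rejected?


ρ = λ/μ = 32.49/8.73 = 3.7216
P_K = (1−ρ)ρ^K/(1−ρ^(K+1)) = (-2.7216·509746.997509)/(1 − 1897099.650524)
= -1387352.653014/-1897098.650524 = 0.731302

Final: 0.731302


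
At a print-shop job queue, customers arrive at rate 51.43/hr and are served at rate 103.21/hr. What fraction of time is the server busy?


ρ = λ/μ = 51.43/103.21 = 0.4983

Final: 0.4983


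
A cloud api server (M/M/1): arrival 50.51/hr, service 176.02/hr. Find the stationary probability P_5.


ρ = 50.51/176.02 = 0.2870
P_n = (1−ρ)·ρ^n = (1 − 0.2870)·0.2870^5 = 0.7130·0.001946 = 0.001387

Final: 0.001387


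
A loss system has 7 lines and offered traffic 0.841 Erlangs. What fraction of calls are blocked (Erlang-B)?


B(c,a) = (a^c/c!) / Σ_{k=0}^{c} a^k/k!
a^7/7! = 0.00005904
Σ terms (k=0..7): 1.00000 + 0.84100 + 0.35364 + 0.09914 + 0.02084 + 0.003506 + 0.0004914 + 0.00005904 = 2.318678
B = 0.00005904/2.318678 = 0.00002546

Final: 0.00002546


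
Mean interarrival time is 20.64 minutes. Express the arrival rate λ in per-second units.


λ = 1/(interarrival time) in consistent units.
1 second = 0.0166667 min, so λ = 0.0166667/20.64 = 0.0008075 per second

Final: 0.0008075 /sec


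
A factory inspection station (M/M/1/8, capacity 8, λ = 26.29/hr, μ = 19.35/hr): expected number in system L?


ρ = 26.29/19.35 = 1.3587
L = ρ[1 − (K+1)ρ^K + Kρ^(K+1)] / [(1−ρ)(1−ρ^(K+1))]
Numerator: 1.3587·(1 − 9·11.611195 + 8·15.775624) = 30.847252
Denominator: (-0.3587)·(-14.775624) = 5.299371
L = 30.847252/5.299371 = 5.8209

Final: 5.8209


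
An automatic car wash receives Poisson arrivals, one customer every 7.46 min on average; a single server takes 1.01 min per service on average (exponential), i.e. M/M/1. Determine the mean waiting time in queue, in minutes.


λ = 60/7.46 = 8.0429 /hr
μ = 60/1.01 = 59.4059 /hr
ρ = λ/μ = 8.0429/59.4059 = 0.1354
Wq = ρ/(μ−λ) = 0.1354/(59.4059−8.0429) = 0.002636 hr
In minutes: 0.002636·60 = 0.1582 min

Final: 0.1582 min


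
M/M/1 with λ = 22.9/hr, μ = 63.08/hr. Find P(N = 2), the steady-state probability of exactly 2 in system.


ρ = 22.9/63.08 = 0.3630
P_n = (1−ρ)·ρ^n = (1 − 0.3630)·0.3630^2 = 0.6370·0.131792 = 0.083947

Final: 0.083947


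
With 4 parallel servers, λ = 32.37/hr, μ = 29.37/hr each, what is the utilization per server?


ρ = λ/(cμ) = 32.37/(4·29.37) = 32.37/117.48 = 0.2755

Final: 0.2755


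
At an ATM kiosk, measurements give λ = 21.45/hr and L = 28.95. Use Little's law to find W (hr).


W = L/λ = 28.95/21.45 = 1.3497 hr

Final: 1.3497 hr


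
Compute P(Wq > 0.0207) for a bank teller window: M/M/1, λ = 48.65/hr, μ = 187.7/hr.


ρ = 48.65/187.7 = 0.2592
P(Wq > t) = ρ·e^{−(μ−λ)t} = 0.2592·e^{−2.8783}
= 0.2592·0.056228 = 0.014574

Final: 0.014574


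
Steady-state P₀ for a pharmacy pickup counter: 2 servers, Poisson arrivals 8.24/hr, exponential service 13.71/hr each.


a = λ/μ = 8.24/13.71 = 0.6010; ρ = a/c = 0.3005
Σ_{k=0}^{1} a^k/k! (terms k=0..1) = 1.00000 + 0.60102 = 1.60102
Tail: a^2/(2!(1−ρ)) = 0.36123/(2·0.6995) = 0.25821
P₀ = 1/(1.60102 + 0.25821) = 1/1.85923 = 0.537858

Final: 0.537858


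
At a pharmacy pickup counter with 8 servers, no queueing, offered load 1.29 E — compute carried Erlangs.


B(8,1.29) = 0.00005236 (Erlang-B)
Carried load = a(1 − B) = 1.29·(1 − 0.00005236) = 1.29·0.999948 = 1.2899 E

Final: 1.2899 Erlangs


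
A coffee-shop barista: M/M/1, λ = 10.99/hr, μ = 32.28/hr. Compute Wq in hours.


ρ = 10.99/32.28 = 0.3405
Wq = ρ/(μ−λ) = 0.3405/(32.28 − 10.99) = 0.3405/21.29 = 0.01599 hr

Final: 0.01599 hr


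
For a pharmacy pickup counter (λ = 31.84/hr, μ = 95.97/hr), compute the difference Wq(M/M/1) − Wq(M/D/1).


ρ = 31.84/95.97 = 0.3318
Wq(M/M/1) = ρ/(μ−λ) = 0.3318/64.13 = 0.005173 hr
Wq(M/D/1) = ρ/(2(μ−λ)) = 0.002587 hr
Savings = 0.005173 − 0.002587 = 0.002587 hr

Final: 0.002587 hr


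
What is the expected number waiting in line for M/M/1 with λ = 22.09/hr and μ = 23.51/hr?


ρ = 22.09/23.51 = 0.9396
Lq = ρ²/(1−ρ) = 0.8828/0.06040 = 14.6167

Final: 14.6167


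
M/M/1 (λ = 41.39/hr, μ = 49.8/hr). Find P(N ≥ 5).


ρ = 41.39/49.8 = 0.8311
P(N ≥ n) = ρ^n = 0.8311^5 = 0.396580

Final: 0.396580


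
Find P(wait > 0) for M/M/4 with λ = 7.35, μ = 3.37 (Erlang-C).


a = λ/μ = 2.1810; ρ = a/4 = 0.5453
P₀ = 0.106818 (from M/M/c formula)
C(c,a) = [a^c/(c!(1−ρ))]·P₀ = [22.62714/(24·0.4547)]·0.106818
= 2.07323·0.106818 = 0.221458

Final: 0.221458


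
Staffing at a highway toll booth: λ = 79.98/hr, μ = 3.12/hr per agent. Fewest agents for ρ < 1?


Stability requires cμ > λ ⇔ c > λ/μ.
λ/μ = 79.98/3.12 = 25.6346
Minimum integer c = ⌊25.6346⌋ + 1 = 26
Check: 26·3.12 = 81.12 > 79.98, while 25·3.12 = 78.00 ≤ 79.98

Final: 26 servers


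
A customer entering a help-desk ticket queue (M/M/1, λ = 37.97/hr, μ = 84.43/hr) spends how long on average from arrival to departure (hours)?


W = 1/(μ−λ) = 1/(84.43 − 37.97) = 1/46.46 = 0.02152 hr

Final: 0.02152 hr


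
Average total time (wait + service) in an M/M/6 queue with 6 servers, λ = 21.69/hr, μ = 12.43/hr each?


a = 1.7450; ρ = 0.2908; P₀ = 0.174538
Lq = P₀·a^c·ρ/(c!(1−ρ)²) = 0.003958
Wq = Lq/λ = 0.003958/21.69 = 0.0001825 hr
W = Wq + 1/μ = 0.0001825 + 0.08045 = 0.08063 hr

Final: 0.08063 hr


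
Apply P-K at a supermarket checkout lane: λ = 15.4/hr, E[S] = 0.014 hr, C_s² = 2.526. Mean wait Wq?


ρ = λ·E[S] = 15.4·0.014 = 0.2156
E[S²] = E[S]²(1+C_s²) = 0.014²·(1+2.526) = 0.0006911
Wq = λ·E[S²]/(2(1−ρ)) = 15.4·0.0006911/(2·0.7844) = 0.006784 hr

Final: 0.006784 hr


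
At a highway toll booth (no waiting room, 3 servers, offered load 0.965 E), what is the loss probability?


B(c,a) = (a^c/c!) / Σ_{k=0}^{c} a^k/k!
a^3/3! = 0.149772
Σ terms (k=0..3): 1.00000 + 0.96500 + 0.46561 + 0.14977 = 2.580385
B = 0.149772/2.580385 = 0.058043

Final: 0.058043


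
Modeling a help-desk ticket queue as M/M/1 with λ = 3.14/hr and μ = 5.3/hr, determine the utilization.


ρ = λ/μ = 3.14/5.3 = 0.5925

Final: 0.5925


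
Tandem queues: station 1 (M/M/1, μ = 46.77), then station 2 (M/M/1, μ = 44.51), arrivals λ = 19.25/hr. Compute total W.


Each node sees arrival rate λ = 19.25/hr (tandem ⇒ throughput preserved).
W₁ = 1/(μ₁−λ) = 1/(46.77−19.25) = 0.03634 hr
W₂ = 1/(μ₂−λ) = 1/(44.51−19.25) = 0.03959 hr
W_total = W₁ + W₂ = 0.03634 + 0.03959 = 0.07593 hr

Final: 0.07593 hr


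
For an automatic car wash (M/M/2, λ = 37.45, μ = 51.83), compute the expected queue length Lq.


a = λ/μ = 0.7226; ρ = a/2 = 0.3613
P₀ = 0.469208
Lq = P₀·a^c·ρ / (c!·(1−ρ)²) = 0.469208·0.52209·0.3613/(2·0.40797)
= 0.10847

Final: 0.10847


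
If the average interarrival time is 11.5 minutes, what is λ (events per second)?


λ = 1/(interarrival time) in consistent units.
1 second = 0.0166667 min, so λ = 0.0166667/11.5 = 0.001449 per second

Final: 0.001449 /sec


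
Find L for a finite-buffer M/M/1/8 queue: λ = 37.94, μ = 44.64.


ρ = 37.94/44.64 = 0.8499
L = ρ[1 − (K+1)ρ^K + Kρ^(K+1)] / [(1−ρ)(1−ρ^(K+1))]
Numerator: 0.8499·(1 − 9·0.272261 + 8·0.231397) = 0.340670
Denominator: (0.1501)·(0.768603) = 0.115359
L = 0.340670/0.115359 = 2.9531

Final: 2.9531


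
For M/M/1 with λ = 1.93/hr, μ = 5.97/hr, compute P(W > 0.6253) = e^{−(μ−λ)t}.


W ~ Exponential(μ−λ) for M/M/1.
μ − λ = 5.97 − 1.93 = 4.0400
P(W > t) = e^{−(μ−λ)t} = e^{−2.5262} = 0.079961

Final: 0.079961


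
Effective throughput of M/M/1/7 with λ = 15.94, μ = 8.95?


ρ = 1.7810; P_K = (1−ρ)ρ^7/(1−ρ^8) = 0.442894
λ_eff = λ(1 − P_K) = 15.94·(1 − 0.442894) = 15.94·0.557106 = 8.8803 /hr

Final: 8.8803 /hr


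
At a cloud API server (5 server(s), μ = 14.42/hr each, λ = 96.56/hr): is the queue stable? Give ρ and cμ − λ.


Total capacity cμ = 5·14.42 = 72.10/hr
ρ = λ/(cμ) = 96.56/72.10 = 1.3393
Stable ⇔ ρ < 1: NO
Spare capacity = cμ − λ = 72.10 − 96.56 = -24.46/hr

Final: ρ = 1.3393; unstable; margin = -24.46/hr


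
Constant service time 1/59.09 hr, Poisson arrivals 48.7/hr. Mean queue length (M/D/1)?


ρ = 48.7/59.09 = 0.8242
M/D/1: Lq = ρ²/(2(1−ρ)) = 0.6793/(2·0.1758) = 1.93152

Final: 1.93152


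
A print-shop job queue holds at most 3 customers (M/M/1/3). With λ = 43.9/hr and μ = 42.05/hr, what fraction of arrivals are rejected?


ρ = λ/μ = 43.9/42.05 = 1.0440
P_K = (1−ρ)ρ^K/(1−ρ^(K+1)) = (-0.04400·1.137878)/(1 − 1.187939)
= -0.050061/-0.187939 = 0.266370

Final: 0.266370


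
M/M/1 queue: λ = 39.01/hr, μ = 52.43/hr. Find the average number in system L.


ρ = λ/μ = 39.01/52.43 = 0.7440
L = ρ/(1−ρ) = 0.7440/(1 − 0.7440) = 0.7440/0.2560 = 2.9069

Final: 2.9069


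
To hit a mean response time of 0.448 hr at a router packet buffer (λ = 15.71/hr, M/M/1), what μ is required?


W = 1/(μ−λ) ⇒ μ − λ = 1/W = 1/0.448 = 2.2321
μ = λ + 1/W = 15.71 + 2.2321 = 17.9421 per hr

Final: 17.9421 /hr


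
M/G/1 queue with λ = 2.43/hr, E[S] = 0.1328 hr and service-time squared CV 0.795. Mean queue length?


ρ = λ·E[S] = 2.43·0.1328 = 0.3227
Lq = ρ²(1+C_s²)/(2(1−ρ)) = 0.1041·(1+0.795)/(2·0.6773)
= 0.1041·1.7950/1.3546 = 0.13800

Final: 0.13800


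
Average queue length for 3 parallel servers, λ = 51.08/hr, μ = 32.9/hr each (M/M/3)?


a = λ/μ = 1.5526; ρ = a/3 = 0.5175
P₀ = 0.197993
Lq = P₀·a^c·ρ / (c!·(1−ρ)²) = 0.197993·3.74253·0.5175/(6·0.23278)
= 0.27457

Final: 0.27457


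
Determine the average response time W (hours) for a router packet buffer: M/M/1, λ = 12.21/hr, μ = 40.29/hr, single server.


W = 1/(μ−λ) = 1/(40.29 − 12.21) = 1/28.08 = 0.03561 hr

Final: 0.03561 hr


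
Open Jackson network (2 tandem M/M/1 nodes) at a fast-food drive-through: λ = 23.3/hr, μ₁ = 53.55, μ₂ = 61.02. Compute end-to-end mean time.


Each node sees arrival rate λ = 23.3/hr (tandem ⇒ throughput preserved).
W₁ = 1/(μ₁−λ) = 1/(53.55−23.3) = 0.03306 hr
W₂ = 1/(μ₂−λ) = 1/(61.02−23.3) = 0.02651 hr
W_total = W₁ + W₂ = 0.03306 + 0.02651 = 0.05957 hr

Final: 0.05957 hr


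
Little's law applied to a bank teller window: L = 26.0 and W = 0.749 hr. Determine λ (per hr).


λ = L/W = 26.0/0.749 = 34.7130 /hr

Final: 34.7130 /hr


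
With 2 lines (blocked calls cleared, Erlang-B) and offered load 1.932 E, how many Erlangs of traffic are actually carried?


B(2,1.932) = 0.388952 (Erlang-B)
Carried load = a(1 − B) = 1.932·(1 − 0.388952) = 1.932·0.611048 = 1.1805 E

Final: 1.1805 Erlangs


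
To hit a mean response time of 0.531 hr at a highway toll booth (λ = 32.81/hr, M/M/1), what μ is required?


W = 1/(μ−λ) ⇒ μ − λ = 1/W = 1/0.531 = 1.8832
μ = λ + 1/W = 32.81 + 1.8832 = 34.6932 per hr

Final: 34.6932 /hr


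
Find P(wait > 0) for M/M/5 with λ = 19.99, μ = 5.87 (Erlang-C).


a = λ/μ = 3.4055; ρ = a/5 = 0.6811
P₀ = 0.029105 (from M/M/c formula)
C(c,a) = [a^c/(c!(1−ρ))]·P₀ = [458.00842/(120·0.3189)]·0.029105
= 11.96808·0.029105 = 0.348333

Final: 0.348333


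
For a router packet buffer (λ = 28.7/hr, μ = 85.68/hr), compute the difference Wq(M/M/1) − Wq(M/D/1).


ρ = 28.7/85.68 = 0.3350
Wq(M/M/1) = ρ/(μ−λ) = 0.3350/56.98 = 0.005879 hr
Wq(M/D/1) = ρ/(2(μ−λ)) = 0.002939 hr
Savings = 0.005879 − 0.002939 = 0.002939 hr

Final: 0.002939 hr


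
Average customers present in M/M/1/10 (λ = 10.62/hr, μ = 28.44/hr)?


ρ = 10.62/28.44 = 0.3734
L = ρ[1 − (K+1)ρ^K + Kρ^(K+1)] / [(1−ρ)(1−ρ^(K+1))]
Numerator: 0.3734·(1 − 11·0.00005272 + 10·0.00001969) = 0.373275
Denominator: (0.6266)·(0.999980) = 0.626570
L = 0.373275/0.626570 = 0.5957

Final: 0.5957


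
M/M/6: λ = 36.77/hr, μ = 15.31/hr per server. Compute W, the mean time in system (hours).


a = 2.4017; ρ = 0.4003; P₀ = 0.090160
Lq = P₀·a^c·ρ/(c!(1−ρ)²) = 0.02675
Wq = Lq/λ = 0.02675/36.77 = 0.0007274 hr
W = Wq + 1/μ = 0.0007274 + 0.06532 = 0.06604 hr

Final: 0.06604 hr


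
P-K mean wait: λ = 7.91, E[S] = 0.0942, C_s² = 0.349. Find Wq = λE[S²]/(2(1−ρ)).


ρ = λ·E[S] = 7.91·0.0942 = 0.7451
E[S²] = E[S]²(1+C_s²) = 0.0942²·(1+0.349) = 0.011971
Wq = λ·E[S²]/(2(1−ρ)) = 7.91·0.011971/(2·0.2549) = 0.18575 hr

Final: 0.18575 hr


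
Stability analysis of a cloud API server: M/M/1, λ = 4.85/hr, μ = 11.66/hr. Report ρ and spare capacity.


Total capacity cμ = 1·11.66 = 11.66/hr
ρ = λ/(cμ) = 4.85/11.66 = 0.4160
Stable ⇔ ρ < 1: YES
Spare capacity = cμ − λ = 11.66 − 4.85 = 6.81/hr

Final: ρ = 0.4160; stable; margin = 6.81/hr


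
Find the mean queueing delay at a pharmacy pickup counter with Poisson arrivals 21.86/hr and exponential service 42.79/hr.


ρ = 21.86/42.79 = 0.5109
Wq = ρ/(μ−λ) = 0.5109/(42.79 − 21.86) = 0.5109/20.93 = 0.02441 hr

Final: 0.02441 hr


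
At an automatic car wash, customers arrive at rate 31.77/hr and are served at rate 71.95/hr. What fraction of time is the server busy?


ρ = λ/μ = 31.77/71.95 = 0.4416

Final: 0.4416


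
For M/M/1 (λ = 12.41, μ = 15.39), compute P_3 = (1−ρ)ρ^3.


ρ = 12.41/15.39 = 0.8064
P_n = (1−ρ)·ρ^n = (1 − 0.8064)·0.8064^3 = 0.1936·0.524324 = 0.101526

Final: 0.101526


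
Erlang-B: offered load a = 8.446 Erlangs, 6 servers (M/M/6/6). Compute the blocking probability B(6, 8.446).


B(c,a) = (a^c/c!) / Σ_{k=0}^{c} a^k/k!
a^6/6! = 504.166478
Σ terms (k=0..6): 1.00000 + 8.44600 + 35.66746 + 100.41578 + 212.02793 + 358.15757 + 504.16648 = 1219.881220
B = 504.166478/1219.881220 = 0.413291

Final: 0.413291


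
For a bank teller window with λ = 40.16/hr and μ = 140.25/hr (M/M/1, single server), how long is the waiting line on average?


ρ = 40.16/140.25 = 0.2863
Lq = ρ²/(1−ρ) = 0.08199/0.7137 = 0.1149

Final: 0.1149


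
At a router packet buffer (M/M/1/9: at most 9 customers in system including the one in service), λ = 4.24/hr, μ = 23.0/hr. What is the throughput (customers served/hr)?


ρ = 0.1843; P_K = (1−ρ)ρ^9/(1−ρ^10) = 0.0000002006
λ_eff = λ(1 − P_K) = 4.24·(1 − 0.0000002006) = 4.24·1.000000 = 4.2400 /hr

Final: 4.2400 /hr


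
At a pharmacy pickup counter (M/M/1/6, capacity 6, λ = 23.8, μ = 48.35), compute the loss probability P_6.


ρ = λ/μ = 23.8/48.35 = 0.4922
P_K = (1−ρ)ρ^K/(1−ρ^(K+1)) = (0.5078·0.014226)/(1 − 0.007003)
= 0.007223/0.992997 = 0.007274

Final: 0.007274


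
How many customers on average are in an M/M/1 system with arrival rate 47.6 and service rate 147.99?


ρ = λ/μ = 47.6/147.99 = 0.3216
L = ρ/(1−ρ) = 0.3216/(1 − 0.3216) = 0.3216/0.6784 = 0.4742

Final: 0.4742


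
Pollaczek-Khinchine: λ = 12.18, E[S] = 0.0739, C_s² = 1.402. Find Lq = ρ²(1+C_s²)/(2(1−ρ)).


ρ = λ·E[S] = 12.18·0.0739 = 0.9001
Lq = ρ²(1+C_s²)/(2(1−ρ)) = 0.8102·(1+1.402)/(2·0.09990)
= 0.8102·2.4020/0.1998 = 9.74024

Final: 9.74024


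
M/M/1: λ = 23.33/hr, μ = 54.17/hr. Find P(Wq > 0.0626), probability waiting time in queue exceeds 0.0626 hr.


ρ = 23.33/54.17 = 0.4307
P(Wq > t) = ρ·e^{−(μ−λ)t} = 0.4307·e^{−1.9306}
= 0.4307·0.145063 = 0.062476

Final: 0.062476


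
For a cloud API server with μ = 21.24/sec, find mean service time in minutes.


Mean service time = 1/μ = 1/21.24 second = 0.04708 second
In minutes: 0.04708 × 0.0166667 = 0.0007847 min

Final: 0.0007847 min


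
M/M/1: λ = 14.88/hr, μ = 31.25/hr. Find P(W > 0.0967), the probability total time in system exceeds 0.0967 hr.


W ~ Exponential(μ−λ) for M/M/1.
μ − λ = 31.25 − 14.88 = 16.3700
P(W > t) = e^{−(μ−λ)t} = e^{−1.5830} = 0.205362

Final: 0.205362


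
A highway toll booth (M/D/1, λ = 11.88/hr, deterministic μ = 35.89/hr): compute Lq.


ρ = 11.88/35.89 = 0.3310
M/D/1: Lq = ρ²/(2(1−ρ)) = 0.1096/(2·0.6690) = 0.08189

Final: 0.08189


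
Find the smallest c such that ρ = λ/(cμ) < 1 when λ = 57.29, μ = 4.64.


Stability requires cμ > λ ⇔ c > λ/μ.
λ/μ = 57.29/4.64 = 12.3470
Minimum integer c = ⌊12.3470⌋ + 1 = 13
Check: 13·4.64 = 60.32 > 57.29, while 12·4.64 = 55.68 ≤ 57.29

Final: 13 servers


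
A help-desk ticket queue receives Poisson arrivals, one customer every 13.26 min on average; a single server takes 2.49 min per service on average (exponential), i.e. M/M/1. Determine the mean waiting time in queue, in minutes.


λ = 60/13.26 = 4.5249 /hr
μ = 60/2.49 = 24.0964 /hr
ρ = λ/μ = 4.5249/24.0964 = 0.1878
Wq = ρ/(μ−λ) = 0.1878/(24.0964−4.5249) = 0.009595 hr
In minutes: 0.009595·60 = 0.5757 min

Final: 0.5757 min


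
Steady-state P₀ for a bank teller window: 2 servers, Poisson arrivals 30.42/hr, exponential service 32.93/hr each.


a = λ/μ = 30.42/32.93 = 0.9238; ρ = a/c = 0.4619
Σ_{k=0}^{1} a^k/k! (terms k=0..1) = 1.00000 + 0.92378 = 1.92378
Tail: a^2/(2!(1−ρ)) = 0.85337/(2·0.5381) = 0.79293
P₀ = 1/(1.92378 + 0.79293) = 1/2.71670 = 0.368093

Final: 0.368093


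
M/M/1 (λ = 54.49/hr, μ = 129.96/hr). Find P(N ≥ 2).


ρ = 54.49/129.96 = 0.4193
P(N ≥ n) = ρ^n = 0.4193^2 = 0.175798

Final: 0.175798


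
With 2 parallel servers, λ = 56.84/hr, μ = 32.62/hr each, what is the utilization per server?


ρ = λ/(cμ) = 56.84/(2·32.62) = 56.84/65.24 = 0.8712

Final: 0.8712


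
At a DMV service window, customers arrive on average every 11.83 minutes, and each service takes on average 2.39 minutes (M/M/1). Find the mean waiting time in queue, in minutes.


λ = 60/11.83 = 5.0719 /hr
μ = 60/2.39 = 25.1046 /hr
ρ = λ/μ = 5.0719/25.1046 = 0.2020
Wq = ρ/(μ−λ) = 0.2020/(25.1046−5.0719) = 0.01008 hr
In minutes: 0.01008·60 = 0.6051 min

Final: 0.6051 min


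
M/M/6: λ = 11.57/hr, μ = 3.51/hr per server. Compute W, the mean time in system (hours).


a = 3.2963; ρ = 0.5494; P₀ = 0.035953
Lq = P₀·a^c·ρ/(c!(1−ρ)²) = 0.17331
Wq = Lq/λ = 0.17331/11.57 = 0.01498 hr
W = Wq + 1/μ = 0.01498 + 0.28490 = 0.29988 hr

Final: 0.29988 hr


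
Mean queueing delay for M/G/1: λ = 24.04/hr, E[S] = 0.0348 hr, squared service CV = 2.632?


ρ = λ·E[S] = 24.04·0.0348 = 0.8366
E[S²] = E[S]²(1+C_s²) = 0.0348²·(1+2.632) = 0.004398
Wq = λ·E[S²]/(2(1−ρ)) = 24.04·0.004398/(2·0.1634) = 0.32355 hr

Final: 0.32355 hr


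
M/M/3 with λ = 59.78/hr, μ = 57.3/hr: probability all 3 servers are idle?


a = λ/μ = 59.78/57.3 = 1.0433; ρ = a/c = 0.3478
Σ_{k=0}^{2} a^k/k! (terms k=0..2) = 1.00000 + 1.04328 + 0.54422 = 2.58750
Tail: a^3/(3!(1−ρ)) = 1.13554/(6·0.6522) = 0.29017
P₀ = 1/(2.58750 + 0.29017) = 1/2.87766 = 0.347504

Final: 0.347504


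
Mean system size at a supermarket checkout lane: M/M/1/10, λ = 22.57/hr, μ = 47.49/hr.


ρ = 22.57/47.49 = 0.4753
L = ρ[1 − (K+1)ρ^K + Kρ^(K+1)] / [(1−ρ)(1−ρ^(K+1))]
Numerator: 0.4753·(1 − 11·0.0005879 + 10·0.0002794) = 0.473512
Denominator: (0.5247)·(0.999721) = 0.524595
L = 0.473512/0.524595 = 0.9026

Final: 0.9026


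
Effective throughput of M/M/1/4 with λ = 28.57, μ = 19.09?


ρ = 1.4966; P_K = (1−ρ)ρ^4/(1−ρ^5) = 0.382803
λ_eff = λ(1 − P_K) = 28.57·(1 − 0.382803) = 28.57·0.617197 = 17.6333 /hr

Final: 17.6333 /hr


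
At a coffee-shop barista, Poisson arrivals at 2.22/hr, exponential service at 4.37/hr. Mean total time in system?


W = 1/(μ−λ) = 1/(4.37 − 2.22) = 1/2.15 = 0.4651 hr

Final: 0.4651 hr


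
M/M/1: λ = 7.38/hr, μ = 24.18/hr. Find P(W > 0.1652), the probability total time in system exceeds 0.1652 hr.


W ~ Exponential(μ−λ) for M/M/1.
μ − λ = 24.18 − 7.38 = 16.8000
P(W > t) = e^{−(μ−λ)t} = e^{−2.7754} = 0.062327

Final: 0.062327


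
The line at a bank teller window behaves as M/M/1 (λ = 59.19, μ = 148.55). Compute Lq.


ρ = 59.19/148.55 = 0.3985
Lq = ρ²/(1−ρ) = 0.1588/0.6015 = 0.2639

Final: 0.2639


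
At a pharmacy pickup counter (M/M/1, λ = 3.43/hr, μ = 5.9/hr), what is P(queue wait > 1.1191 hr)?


ρ = 3.43/5.9 = 0.5814
P(Wq > t) = ρ·e^{−(μ−λ)t} = 0.5814·e^{−2.7642}
= 0.5814·0.063028 = 0.036642

Final: 0.036642


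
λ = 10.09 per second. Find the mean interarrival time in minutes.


Mean interarrival time = 1/λ = 1/10.09 second = 0.09911 second
In minutes: 0.09911 × 0.0166667 = 0.001652 min

Final: 0.001652 min


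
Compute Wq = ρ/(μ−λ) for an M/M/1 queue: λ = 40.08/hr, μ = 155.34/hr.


ρ = 40.08/155.34 = 0.2580
Wq = ρ/(μ−λ) = 0.2580/(155.34 − 40.08) = 0.2580/115.26 = 0.002239 hr

Final: 0.002239 hr


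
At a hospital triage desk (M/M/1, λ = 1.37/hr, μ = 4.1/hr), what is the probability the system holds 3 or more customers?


ρ = 1.37/4.1 = 0.3341
P(N ≥ n) = ρ^n = 0.3341^3 = 0.037309

Final: 0.037309


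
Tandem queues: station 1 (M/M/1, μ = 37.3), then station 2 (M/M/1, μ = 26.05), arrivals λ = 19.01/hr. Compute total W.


Each node sees arrival rate λ = 19.01/hr (tandem ⇒ throughput preserved).
W₁ = 1/(μ₁−λ) = 1/(37.3−19.01) = 0.05467 hr
W₂ = 1/(μ₂−λ) = 1/(26.05−19.01) = 0.14205 hr
W_total = W₁ + W₂ = 0.05467 + 0.14205 = 0.19672 hr

Final: 0.19672 hr


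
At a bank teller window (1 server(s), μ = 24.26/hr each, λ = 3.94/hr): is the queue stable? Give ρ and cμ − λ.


Total capacity cμ = 1·24.26 = 24.26/hr
ρ = λ/(cμ) = 3.94/24.26 = 0.1624
Stable ⇔ ρ < 1: YES
Spare capacity = cμ − λ = 24.26 − 3.94 = 20.32/hr

Final: ρ = 0.1624; stable; margin = 20.32/hr


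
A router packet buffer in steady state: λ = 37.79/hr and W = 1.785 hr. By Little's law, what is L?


L = λW = 37.79·1.785 = 67.4551

Final: 67.4551


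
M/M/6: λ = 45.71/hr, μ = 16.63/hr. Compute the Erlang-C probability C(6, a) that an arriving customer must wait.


a = λ/μ = 2.7486; ρ = a/6 = 0.4581
P₀ = 0.063379 (from M/M/c formula)
C(c,a) = [a^c/(c!(1−ρ))]·P₀ = [431.23483/(720·0.5419)]·0.063379
= 1.10527·0.063379 = 0.070051

Final: 0.070051


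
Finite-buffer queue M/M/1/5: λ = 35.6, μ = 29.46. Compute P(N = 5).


ρ = λ/μ = 35.6/29.46 = 1.2084
P_K = (1−ρ)ρ^K/(1−ρ^(K+1)) = (-0.2084·2.576833)/(1 − 3.113892)
= -0.537059/-2.113892 = 0.254062

Final: 0.254062


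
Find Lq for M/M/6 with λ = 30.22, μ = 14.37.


a = λ/μ = 2.1030; ρ = a/6 = 0.3505
P₀ = 0.121846
Lq = P₀·a^c·ρ / (c!·(1−ρ)²) = 0.121846·86.50200·0.3505/(720·0.42185)
= 0.01216

Final: 0.01216


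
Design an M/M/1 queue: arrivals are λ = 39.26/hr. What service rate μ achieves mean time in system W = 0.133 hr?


W = 1/(μ−λ) ⇒ μ − λ = 1/W = 1/0.133 = 7.5188
μ = λ + 1/W = 39.26 + 7.5188 = 46.7788 per hr

Final: 46.7788 /hr


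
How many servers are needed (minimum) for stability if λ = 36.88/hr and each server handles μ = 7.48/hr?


Stability requires cμ > λ ⇔ c > λ/μ.
λ/μ = 36.88/7.48 = 4.9305
Minimum integer c = ⌊4.9305⌋ + 1 = 5
Check: 5·7.48 = 37.40 > 36.88, while 4·7.48 = 29.92 ≤ 36.88

Final: 5 servers


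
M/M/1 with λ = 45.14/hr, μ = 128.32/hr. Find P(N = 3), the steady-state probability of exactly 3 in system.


ρ = 45.14/128.32 = 0.3518
P_n = (1−ρ)·ρ^n = (1 − 0.3518)·0.3518^3 = 0.6482·0.043531 = 0.028218

Final: 0.028218


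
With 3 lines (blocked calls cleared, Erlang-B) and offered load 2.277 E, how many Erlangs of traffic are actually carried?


B(3,2.277) = 0.251067 (Erlang-B)
Carried load = a(1 − B) = 2.277·(1 − 0.251067) = 2.277·0.748933 = 1.7053 E

Final: 1.7053 Erlangs


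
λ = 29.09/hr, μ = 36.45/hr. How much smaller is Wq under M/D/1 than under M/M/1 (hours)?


ρ = 29.09/36.45 = 0.7981
Wq(M/M/1) = ρ/(μ−λ) = 0.7981/7.36 = 0.10843 hr
Wq(M/D/1) = ρ/(2(μ−λ)) = 0.05422 hr
Savings = 0.10843 − 0.05422 = 0.05422 hr

Final: 0.05422 hr


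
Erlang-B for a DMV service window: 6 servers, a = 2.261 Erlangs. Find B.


B(c,a) = (a^c/c!) / Σ_{k=0}^{c} a^k/k!
a^6/6! = 0.185554
Σ terms (k=0..6): 1.00000 + 2.26100 + 2.55606 + 1.92642 + 1.08891 + 0.49240 + 0.18555 = 9.510344
B = 0.185554/9.510344 = 0.019511

Final: 0.019511


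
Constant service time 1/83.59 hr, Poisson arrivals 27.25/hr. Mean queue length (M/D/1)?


ρ = 27.25/83.59 = 0.3260
M/D/1: Lq = ρ²/(2(1−ρ)) = 0.1063/(2·0.6740) = 0.07884

Final: 0.07884


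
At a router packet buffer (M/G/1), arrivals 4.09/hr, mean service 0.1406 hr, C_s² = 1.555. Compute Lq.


ρ = λ·E[S] = 4.09·0.1406 = 0.5751
Lq = ρ²(1+C_s²)/(2(1−ρ)) = 0.3307·(1+1.555)/(2·0.4249)
= 0.3307·2.5550/0.8499 = 0.99413

Final: 0.99413


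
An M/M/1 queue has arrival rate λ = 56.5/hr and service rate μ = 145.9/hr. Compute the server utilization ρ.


ρ = λ/μ = 56.5/145.9 = 0.3873

Final: 0.3873


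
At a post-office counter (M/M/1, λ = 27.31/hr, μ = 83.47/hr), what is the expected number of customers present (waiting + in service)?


ρ = λ/μ = 27.31/83.47 = 0.3272
L = ρ/(1−ρ) = 0.3272/(1 − 0.3272) = 0.3272/0.6728 = 0.4863

Final: 0.4863


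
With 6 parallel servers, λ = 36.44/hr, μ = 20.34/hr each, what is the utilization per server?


ρ = λ/(cμ) = 36.44/(6·20.34) = 36.44/122.04 = 0.2986

Final: 0.2986


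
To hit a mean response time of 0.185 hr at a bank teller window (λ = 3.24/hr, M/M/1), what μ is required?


W = 1/(μ−λ) ⇒ μ − λ = 1/W = 1/0.185 = 5.4054
μ = λ + 1/W = 3.24 + 5.4054 = 8.6454 per hr

Final: 8.6454 /hr


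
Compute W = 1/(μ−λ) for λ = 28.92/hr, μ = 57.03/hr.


W = 1/(μ−λ) = 1/(57.03 − 28.92) = 1/28.11 = 0.03557 hr

Final: 0.03557 hr


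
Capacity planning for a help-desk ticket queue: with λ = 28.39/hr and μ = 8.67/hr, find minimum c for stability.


Stability requires cμ > λ ⇔ c > λ/μ.
λ/μ = 28.39/8.67 = 3.2745
Minimum integer c = ⌊3.2745⌋ + 1 = 4
Check: 4·8.67 = 34.68 > 28.39, while 3·8.67 = 26.01 ≤ 28.39

Final: 4 servers


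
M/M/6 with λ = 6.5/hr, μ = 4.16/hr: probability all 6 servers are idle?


a = λ/μ = 6.5/4.16 = 1.5625; ρ = a/c = 0.2604
Σ_{k=0}^{5} a^k/k! (terms k=0..5) = 1.00000 + 1.56250 + 1.22070 + 0.63578 + 0.24835 + 0.07761 = 4.74495
Tail: a^6/(6!(1−ρ)) = 14.55192/(720·0.7396) = 0.02733
P₀ = 1/(4.74495 + 0.02733) = 1/4.77228 = 0.209544

Final: 0.209544


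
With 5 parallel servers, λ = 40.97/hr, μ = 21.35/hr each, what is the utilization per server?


ρ = λ/(cμ) = 40.97/(5·21.35) = 40.97/106.75 = 0.3838

Final: 0.3838


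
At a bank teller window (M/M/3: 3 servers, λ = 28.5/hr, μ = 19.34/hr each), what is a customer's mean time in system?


a = 1.4736; ρ = 0.4912; P₀ = 0.217028
Lq = P₀·a^c·ρ/(c!(1−ρ)²) = 0.21964
Wq = Lq/λ = 0.21964/28.5 = 0.007707 hr
W = Wq + 1/μ = 0.007707 + 0.05171 = 0.05941 hr

Final: 0.05941 hr


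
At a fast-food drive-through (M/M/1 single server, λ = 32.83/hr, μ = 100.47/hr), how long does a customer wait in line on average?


ρ = 32.83/100.47 = 0.3268
Wq = ρ/(μ−λ) = 0.3268/(100.47 − 32.83) = 0.3268/67.64 = 0.004831 hr

Final: 0.004831 hr


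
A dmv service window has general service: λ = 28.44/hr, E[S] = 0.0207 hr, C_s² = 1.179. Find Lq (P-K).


ρ = λ·E[S] = 28.44·0.0207 = 0.5887
Lq = ρ²(1+C_s²)/(2(1−ρ)) = 0.3466·(1+1.179)/(2·0.4113)
= 0.3466·2.1790/0.8226 = 0.91807

Final: 0.91807


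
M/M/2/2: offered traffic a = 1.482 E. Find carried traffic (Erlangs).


B(2,1.482) = 0.306735 (Erlang-B)
Carried load = a(1 − B) = 1.482·(1 − 0.306735) = 1.482·0.693265 = 1.0274 E

Final: 1.0274 Erlangs


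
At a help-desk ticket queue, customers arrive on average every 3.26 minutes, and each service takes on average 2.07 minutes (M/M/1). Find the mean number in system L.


λ = 60/3.26 = 18.4049 /hr
μ = 60/2.07 = 28.9855 /hr
ρ = λ/μ = 18.4049/28.9855 = 0.6350
L = ρ/(1−ρ) = 0.6350/0.3650 = 1.7395

Final: 1.7395


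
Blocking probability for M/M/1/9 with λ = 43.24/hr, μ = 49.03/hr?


ρ = λ/μ = 43.24/49.03 = 0.8819
P_K = (1−ρ)ρ^K/(1−ρ^(K+1)) = (0.1181·0.322711)/(1 − 0.284602)
= 0.038109/0.715398 = 0.053270

Final: 0.053270


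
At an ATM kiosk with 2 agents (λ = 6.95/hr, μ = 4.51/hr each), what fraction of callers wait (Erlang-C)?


a = λ/μ = 1.5410; ρ = a/2 = 0.7705
P₀ = 0.129618 (from M/M/c formula)
C(c,a) = [a^c/(c!(1−ρ))]·P₀ = [2.37474/(2·0.2295)]·0.129618
= 5.17396·0.129618 = 0.670638

Final: 0.670638


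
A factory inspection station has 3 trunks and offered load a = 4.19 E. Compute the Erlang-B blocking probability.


B(c,a) = (a^c/c!) / Σ_{k=0}^{c} a^k/k!
a^3/3! = 12.260010
Σ terms (k=0..3): 1.00000 + 4.19000 + 8.77805 + 12.26001 = 26.228060
B = 12.260010/26.228060 = 0.467439

Final: 0.467439


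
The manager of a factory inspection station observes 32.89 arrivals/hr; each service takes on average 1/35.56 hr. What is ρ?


ρ = λ/μ = 32.89/35.56 = 0.9249

Final: 0.9249


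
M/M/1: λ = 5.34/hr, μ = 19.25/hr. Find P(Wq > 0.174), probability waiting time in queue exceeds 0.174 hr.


ρ = 5.34/19.25 = 0.2774
P(Wq > t) = ρ·e^{−(μ−λ)t} = 0.2774·e^{−2.4203}
= 0.2774·0.088891 = 0.024659

Final: 0.024659


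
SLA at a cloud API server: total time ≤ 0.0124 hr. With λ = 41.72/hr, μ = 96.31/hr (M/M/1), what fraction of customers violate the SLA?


W ~ Exponential(μ−λ) for M/M/1.
μ − λ = 96.31 − 41.72 = 54.5900
P(W > t) = e^{−(μ−λ)t} = e^{−0.6769} = 0.508182

Final: 0.508182


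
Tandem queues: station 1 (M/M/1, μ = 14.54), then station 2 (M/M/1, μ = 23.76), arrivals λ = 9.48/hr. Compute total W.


Each node sees arrival rate λ = 9.48/hr (tandem ⇒ throughput preserved).
W₁ = 1/(μ₁−λ) = 1/(14.54−9.48) = 0.19763 hr
W₂ = 1/(μ₂−λ) = 1/(23.76−9.48) = 0.07003 hr
W_total = W₁ + W₂ = 0.19763 + 0.07003 = 0.26766 hr

Final: 0.26766 hr


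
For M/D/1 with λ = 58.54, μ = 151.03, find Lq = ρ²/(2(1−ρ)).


ρ = 58.54/151.03 = 0.3876
M/D/1: Lq = ρ²/(2(1−ρ)) = 0.1502/(2·0.6124) = 0.12266

Final: 0.12266


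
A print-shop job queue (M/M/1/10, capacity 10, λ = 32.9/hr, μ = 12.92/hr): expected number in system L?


ρ = 32.9/12.92 = 2.5464
L = ρ[1 − (K+1)ρ^K + Kρ^(K+1)] / [(1−ρ)(1−ρ^(K+1))]
Numerator: 2.5464·(1 − 11·11463.938377 + 10·29192.226982) = 422250.485950
Denominator: (-1.5464)·(-29191.226982) = 45142.470210
L = 422250.485950/45142.470210 = 9.3537

Final: 9.3537


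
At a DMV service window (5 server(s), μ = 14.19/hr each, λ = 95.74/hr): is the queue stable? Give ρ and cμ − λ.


Total capacity cμ = 5·14.19 = 70.95/hr
ρ = λ/(cμ) = 95.74/70.95 = 1.3494
Stable ⇔ ρ < 1: NO
Spare capacity = cμ − λ = 70.95 − 95.74 = -24.79/hr

Final: ρ = 1.3494; unstable; margin = -24.79/hr


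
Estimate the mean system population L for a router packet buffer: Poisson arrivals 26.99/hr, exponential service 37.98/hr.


ρ = λ/μ = 26.99/37.98 = 0.7106
L = ρ/(1−ρ) = 0.7106/(1 − 0.7106) = 0.7106/0.2894 = 2.4559

Final: 2.4559


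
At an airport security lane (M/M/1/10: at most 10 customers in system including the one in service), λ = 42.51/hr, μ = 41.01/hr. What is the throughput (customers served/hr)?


ρ = 1.0366; P_K = (1−ρ)ρ^10/(1−ρ^11) = 0.108097
λ_eff = λ(1 − P_K) = 42.51·(1 − 0.108097) = 42.51·0.891903 = 37.9148 /hr

Final: 37.9148 /hr


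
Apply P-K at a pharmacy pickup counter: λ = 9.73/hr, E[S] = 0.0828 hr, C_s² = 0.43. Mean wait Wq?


ρ = λ·E[S] = 9.73·0.0828 = 0.8056
E[S²] = E[S]²(1+C_s²) = 0.0828²·(1+0.43) = 0.009804
Wq = λ·E[S²]/(2(1−ρ)) = 9.73·0.009804/(2·0.1944) = 0.24540 hr

Final: 0.24540 hr


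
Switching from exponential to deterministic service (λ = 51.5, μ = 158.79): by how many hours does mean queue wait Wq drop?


ρ = 51.5/158.79 = 0.3243
Wq(M/M/1) = ρ/(μ−λ) = 0.3243/107.29 = 0.003023 hr
Wq(M/D/1) = ρ/(2(μ−λ)) = 0.001511 hr
Savings = 0.003023 − 0.001511 = 0.001511 hr

Final: 0.001511 hr


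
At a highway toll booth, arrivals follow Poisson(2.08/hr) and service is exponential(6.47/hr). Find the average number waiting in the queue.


ρ = 2.08/6.47 = 0.3215
Lq = ρ²/(1−ρ) = 0.1034/0.6785 = 0.1523

Final: 0.1523


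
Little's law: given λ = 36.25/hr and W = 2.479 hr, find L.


L = λW = 36.25·2.479 = 89.8638

Final: 89.8638


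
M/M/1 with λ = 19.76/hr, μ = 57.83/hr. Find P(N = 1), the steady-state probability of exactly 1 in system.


ρ = 19.76/57.83 = 0.3417
P_n = (1−ρ)·ρ^n = (1 − 0.3417)·0.3417^1 = 0.6583·0.341691 = 0.224938

Final: 0.224938


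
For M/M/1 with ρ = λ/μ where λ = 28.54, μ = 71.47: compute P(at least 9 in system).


ρ = 28.54/71.47 = 0.3993
P(N ≥ n) = ρ^n = 0.3993^9 = 0.0002582

Final: 0.0002582


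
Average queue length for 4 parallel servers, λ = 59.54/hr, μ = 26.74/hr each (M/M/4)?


a = λ/μ = 2.2266; ρ = a/4 = 0.5567
P₀ = 0.101465
Lq = P₀·a^c·ρ / (c!·(1−ρ)²) = 0.101465·24.58044·0.5567/(24·0.19655)
= 0.29431

Final: 0.29431


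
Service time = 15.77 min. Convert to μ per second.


μ = 1/(service time) in consistent units.
1 second = 0.0166667 min, so μ = 0.0166667/15.77 = 0.001057 per second

Final: 0.001057 /sec


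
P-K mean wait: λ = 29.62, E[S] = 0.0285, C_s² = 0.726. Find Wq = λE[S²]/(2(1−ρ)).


ρ = λ·E[S] = 29.62·0.0285 = 0.8442
E[S²] = E[S]²(1+C_s²) = 0.0285²·(1+0.726) = 0.001402
Wq = λ·E[S²]/(2(1−ρ)) = 29.62·0.001402/(2·0.1558) = 0.13324 hr

Final: 0.13324 hr


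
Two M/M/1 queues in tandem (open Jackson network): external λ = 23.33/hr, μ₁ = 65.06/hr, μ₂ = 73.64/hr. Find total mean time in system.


Each node sees arrival rate λ = 23.33/hr (tandem ⇒ throughput preserved).
W₁ = 1/(μ₁−λ) = 1/(65.06−23.33) = 0.02396 hr
W₂ = 1/(μ₂−λ) = 1/(73.64−23.33) = 0.01988 hr
W_total = W₁ + W₂ = 0.02396 + 0.01988 = 0.04384 hr

Final: 0.04384 hr


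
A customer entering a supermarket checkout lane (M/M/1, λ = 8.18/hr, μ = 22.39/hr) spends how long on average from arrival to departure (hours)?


W = 1/(μ−λ) = 1/(22.39 − 8.18) = 1/14.21 = 0.07037 hr

Final: 0.07037 hr


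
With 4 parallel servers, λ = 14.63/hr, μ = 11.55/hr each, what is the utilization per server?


ρ = λ/(cμ) = 14.63/(4·11.55) = 14.63/46.20 = 0.3167

Final: 0.3167


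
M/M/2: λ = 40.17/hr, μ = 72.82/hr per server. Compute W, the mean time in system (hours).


a = 0.5516; ρ = 0.2758; P₀ = 0.567623
Lq = P₀·a^c·ρ/(c!(1−ρ)²) = 0.04542
Wq = Lq/λ = 0.04542/40.17 = 0.001131 hr
W = Wq + 1/μ = 0.001131 + 0.01373 = 0.01486 hr

Final: 0.01486 hr


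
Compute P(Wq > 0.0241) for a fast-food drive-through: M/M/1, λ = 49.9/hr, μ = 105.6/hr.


ρ = 49.9/105.6 = 0.4725
P(Wq > t) = ρ·e^{−(μ−λ)t} = 0.4725·e^{−1.3424}
= 0.4725·0.261226 = 0.123439

Final: 0.123439


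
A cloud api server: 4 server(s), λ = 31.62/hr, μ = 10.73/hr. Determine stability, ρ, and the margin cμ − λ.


Total capacity cμ = 4·10.73 = 42.92/hr
ρ = λ/(cμ) = 31.62/42.92 = 0.7367
Stable ⇔ ρ < 1: YES
Spare capacity = cμ − λ = 42.92 − 31.62 = 11.30/hr

Final: ρ = 0.7367; stable; margin = 11.30/hr


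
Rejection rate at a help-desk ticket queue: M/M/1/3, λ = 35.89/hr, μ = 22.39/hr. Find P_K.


ρ = λ/μ = 35.89/22.39 = 1.6029
P_K = (1−ρ)ρ^K/(1−ρ^(K+1)) = (-0.6029·4.118680)/(1 − 6.602029)
= -2.483349/-5.602029 = 0.443295

Final: 0.443295


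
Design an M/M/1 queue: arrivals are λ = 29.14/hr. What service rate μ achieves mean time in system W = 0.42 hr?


W = 1/(μ−λ) ⇒ μ − λ = 1/W = 1/0.42 = 2.3810
μ = λ + 1/W = 29.14 + 2.3810 = 31.5210 per hr

Final: 31.5210 /hr


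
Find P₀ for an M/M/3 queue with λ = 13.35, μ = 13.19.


a = λ/μ = 13.35/13.19 = 1.0121; ρ = a/c = 0.3374
Σ_{k=0}^{2} a^k/k! (terms k=0..2) = 1.00000 + 1.01213 + 0.51220 = 2.52433
Tail: a^3/(3!(1−ρ)) = 1.03683/(6·0.6626) = 0.26079
P₀ = 1/(2.52433 + 0.26079) = 1/2.78512 = 0.359050

Final: 0.359050


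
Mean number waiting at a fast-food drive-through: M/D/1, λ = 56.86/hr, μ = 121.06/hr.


ρ = 56.86/121.06 = 0.4697
M/D/1: Lq = ρ²/(2(1−ρ)) = 0.2206/(2·0.5303) = 0.20799

Final: 0.20799


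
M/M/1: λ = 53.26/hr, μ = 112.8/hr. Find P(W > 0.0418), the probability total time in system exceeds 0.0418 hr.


W ~ Exponential(μ−λ) for M/M/1.
μ − λ = 112.8 − 53.26 = 59.5400
P(W > t) = e^{−(μ−λ)t} = e^{−2.4888} = 0.083012

Final: 0.083012


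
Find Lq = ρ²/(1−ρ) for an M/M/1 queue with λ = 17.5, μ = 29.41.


ρ = 17.5/29.41 = 0.5950
Lq = ρ²/(1−ρ) = 0.3541/0.4050 = 0.8743

Final: 0.8743


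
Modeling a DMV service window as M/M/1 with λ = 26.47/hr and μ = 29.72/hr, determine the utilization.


ρ = λ/μ = 26.47/29.72 = 0.8906

Final: 0.8906


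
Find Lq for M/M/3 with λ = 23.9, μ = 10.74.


a = λ/μ = 2.2253; ρ = a/3 = 0.7418
P₀ = 0.078040
Lq = P₀·a^c·ρ / (c!·(1−ρ)²) = 0.078040·11.01998·0.7418/(6·0.06668)
= 1.59449

Final: 1.59449


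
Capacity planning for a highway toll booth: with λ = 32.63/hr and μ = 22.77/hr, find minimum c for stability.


Stability requires cμ > λ ⇔ c > λ/μ.
λ/μ = 32.63/22.77 = 1.4330
Minimum integer c = ⌊1.4330⌋ + 1 = 2
Check: 2·22.77 = 45.54 > 32.63, while 1·22.77 = 22.77 ≤ 32.63

Final: 2 servers


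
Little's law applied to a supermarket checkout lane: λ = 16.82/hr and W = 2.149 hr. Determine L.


L = λW = 16.82·2.149 = 36.1462

Final: 36.1462


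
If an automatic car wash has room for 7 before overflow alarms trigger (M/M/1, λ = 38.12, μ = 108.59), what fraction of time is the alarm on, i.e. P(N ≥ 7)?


ρ = 38.12/108.59 = 0.3510
P(N ≥ n) = ρ^n = 0.3510^7 = 0.0006570

Final: 0.0006570


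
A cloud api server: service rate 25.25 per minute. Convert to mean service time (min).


Mean service time = 1/μ = 1/25.25 minute = 0.03960 minute
In minutes: 0.03960 × 1 = 0.03960 min

Final: 0.03960 min


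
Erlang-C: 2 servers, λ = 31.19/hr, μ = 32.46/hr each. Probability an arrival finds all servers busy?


a = λ/μ = 0.9609; ρ = a/2 = 0.4804
P₀ = 0.350952 (from M/M/c formula)
C(c,a) = [a^c/(c!(1−ρ))]·P₀ = [0.92328/(2·0.5196)]·0.350952
= 0.88852·0.350952 = 0.311827

Final: 0.311827


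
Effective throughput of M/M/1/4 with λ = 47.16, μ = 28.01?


ρ = 1.6837; P_K = (1−ρ)ρ^4/(1−ρ^5) = 0.438471
λ_eff = λ(1 − P_K) = 47.16·(1 − 0.438471) = 47.16·0.561529 = 26.4817 /hr

Final: 26.4817 /hr
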